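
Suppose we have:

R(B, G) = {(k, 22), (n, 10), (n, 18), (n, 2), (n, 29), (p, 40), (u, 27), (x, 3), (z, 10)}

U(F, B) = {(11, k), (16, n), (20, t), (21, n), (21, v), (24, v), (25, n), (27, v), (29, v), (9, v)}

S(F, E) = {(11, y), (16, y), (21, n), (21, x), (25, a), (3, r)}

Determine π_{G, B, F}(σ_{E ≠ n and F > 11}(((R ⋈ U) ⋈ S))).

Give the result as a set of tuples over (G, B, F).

{(10, n, 16), (10, n, 21), (10, n, 25), (18, n, 16), (18, n, 21), (18, n, 25), (2, n, 16), (2, n, 21), (2, n, 25), (29, n, 16), (29, n, 21), (29, n, 25)}

Joining R and U on B yields {(k, 22, 11), (n, 10, 16), (n, 10, 21), (n, 10, 25), (n, 18, 16), (n, 18, 21), (n, 18, 25), (n, 2, 16), (n, 2, 21), (n, 2, 25), (n, 29, 16), (n, 29, 21), (n, 29, 25)}.
Joining (R ⋈ U) and S on F yields {(k, 22, 11, y), (n, 10, 16, y), (n, 10, 21, n), (n, 10, 21, x), (n, 10, 25, a), (n, 18, 16, y), (n, 18, 21, n), (n, 18, 21, x), (n, 18, 25, a), (n, 2, 16, y), (n, 2, 21, n), (n, 2, 21, x), (n, 2, 25, a), (n, 29, 16, y), (n, 29, 21, n), (n, 29, 21, x), (n, 29, 25, a)}.
Selection E ≠ n and F > 11: {(n, 10, 16, y), (n, 10, 21, x), (n, 10, 25, a), (n, 18, 16, y), (n, 18, 21, x), (n, 18, 25, a), (n, 2, 16, y), (n, 2, 21, x), (n, 2, 25, a), (n, 29, 16, y), (n, 29, 21, x), (n, 29, 25, a)}
π_{G, B, F} gives {(10, n, 16), (10, n, 21), (10, n, 25), (18, n, 16), (18, n, 21), (18, n, 25), (2, n, 16), (2, n, 21), (2, n, 25), (29, n, 16), (29, n, 21), (29, n, 25)}.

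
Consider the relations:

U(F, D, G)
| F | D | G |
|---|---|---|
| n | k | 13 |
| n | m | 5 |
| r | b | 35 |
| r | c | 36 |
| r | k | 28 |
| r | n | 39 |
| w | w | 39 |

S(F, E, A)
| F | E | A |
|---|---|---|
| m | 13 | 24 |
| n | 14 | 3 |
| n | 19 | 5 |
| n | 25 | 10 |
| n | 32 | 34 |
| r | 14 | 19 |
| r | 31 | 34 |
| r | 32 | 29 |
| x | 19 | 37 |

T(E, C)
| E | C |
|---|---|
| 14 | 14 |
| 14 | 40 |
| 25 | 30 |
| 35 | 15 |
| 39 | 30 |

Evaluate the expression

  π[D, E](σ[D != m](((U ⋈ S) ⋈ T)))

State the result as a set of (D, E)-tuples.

Natural join on F: {(n, k, 13, 14, 3), (n, k, 13, 19, 5), (n, k, 13, 25, 10), (n, k, 13, 32, 34), (n, m, 5, 14, 3), (n, m, 5, 19, 5), (n, m, 5, 25, 10), (n, m, 5, 32, 34), (r, b, 35, 14, 19), (r, b, 35, 31, 34), (r, b, 35, 32, 29), (r, c, 36, 14, 19), (r, c, 36, 31, 34), (r, c, 36, 32, 29), (r, k, 28, 14, 19), (r, k, 28, 31, 34), (r, k, 28, 32, 29), (r, n, 39, 14, 19), (r, n, 39, 31, 34), (r, n, 39, 32, 29)}
Natural join on E: {(n, k, 13, 14, 3, 14), (n, k, 13, 14, 3, 40), (n, k, 13, 25, 10, 30), (n, m, 5, 14, 3, 14), (n, m, 5, 14, 3, 40), (n, m, 5, 25, 10, 30), (r, b, 35, 14, 19, 14), (r, b, 35, 14, 19, 40), (r, c, 36, 14, 19, 14), (r, c, 36, 14, 19, 40), (r, k, 28, 14, 19, 14), (r, k, 28, 14, 19, 40), (r, n, 39, 14, 19, 14), (r, n, 39, 14, 19, 40)}
Selection D != m: {(n, k, 13, 14, 3, 14), (n, k, 13, 14, 3, 40), (n, k, 13, 25, 10, 30), (r, b, 35, 14, 19, 14), (r, b, 35, 14, 19, 40), (r, c, 36, 14, 19, 14), (r, c, 36, 14, 19, 40), (r, k, 28, 14, 19, 14), (r, k, 28, 14, 19, 40), (r, n, 39, 14, 19, 14), (r, n, 39, 14, 19, 40)}
Keep only column(s) D, E (6 duplicate(s) eliminated): {(b, 14), (c, 14), (k, 14), (k, 25), (n, 14)}

{(b, 14), (c, 14), (k, 14), (k, 25), (n, 14)}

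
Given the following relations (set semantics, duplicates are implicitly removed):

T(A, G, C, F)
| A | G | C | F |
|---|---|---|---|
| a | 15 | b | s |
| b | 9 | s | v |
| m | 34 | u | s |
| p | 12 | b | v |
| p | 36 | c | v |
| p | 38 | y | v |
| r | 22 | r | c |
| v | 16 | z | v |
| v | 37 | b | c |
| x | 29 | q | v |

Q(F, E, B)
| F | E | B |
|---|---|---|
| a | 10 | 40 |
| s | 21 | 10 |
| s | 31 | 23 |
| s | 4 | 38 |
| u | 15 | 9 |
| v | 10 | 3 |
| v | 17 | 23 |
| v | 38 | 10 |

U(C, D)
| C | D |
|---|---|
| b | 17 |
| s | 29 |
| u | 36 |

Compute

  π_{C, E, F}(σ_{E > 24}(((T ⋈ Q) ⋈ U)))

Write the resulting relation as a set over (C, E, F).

Joining T and Q on F yields {(a, 15, b, s, 21, 10), (a, 15, b, s, 31, 23), (a, 15, b, s, 4, 38), (b, 9, s, v, 10, 3), (b, 9, s, v, 17, 23), (b, 9, s, v, 38, 10), (m, 34, u, s, 21, 10), (m, 34, u, s, 31, 23), (m, 34, u, s, 4, 38), (p, 12, b, v, 10, 3), (p, 12, b, v, 17, 23), (p, 12, b, v, 38, 10), (p, 36, c, v, 10, 3), (p, 36, c, v, 17, 23), (p, 36, c, v, 38, 10), (p, 38, y, v, 10, 3), (p, 38, y, v, 17, 23), (p, 38, y, v, 38, 10), (v, 16, z, v, 10, 3), (v, 16, z, v, 17, 23), (v, 16, z, v, 38, 10), (x, 29, q, v, 10, 3), (x, 29, q, v, 17, 23), (x, 29, q, v, 38, 10)}.
Joining (T ⋈ Q) and U on C yields {(a, 15, b, s, 21, 10, 17), (a, 15, b, s, 31, 23, 17), (a, 15, b, s, 4, 38, 17), (b, 9, s, v, 10, 3, 29), (b, 9, s, v, 17, 23, 29), (b, 9, s, v, 38, 10, 29), (m, 34, u, s, 21, 10, 36), (m, 34, u, s, 31, 23, 36), (m, 34, u, s, 4, 38, 36), (p, 12, b, v, 10, 3, 17), (p, 12, b, v, 17, 23, 17), (p, 12, b, v, 38, 10, 17)}.
Filtering on E > 24 leaves {(a, 15, b, s, 31, 23, 17), (b, 9, s, v, 38, 10, 29), (m, 34, u, s, 31, 23, 36), (p, 12, b, v, 38, 10, 17)}.
π[C, E, F]: project onto (C, E, F) → {(b, 31, s), (b, 38, v), (s, 38, v), (u, 31, s)}

{(b, 31, s), (b, 38, v), (s, 38, v), (u, 31, s)}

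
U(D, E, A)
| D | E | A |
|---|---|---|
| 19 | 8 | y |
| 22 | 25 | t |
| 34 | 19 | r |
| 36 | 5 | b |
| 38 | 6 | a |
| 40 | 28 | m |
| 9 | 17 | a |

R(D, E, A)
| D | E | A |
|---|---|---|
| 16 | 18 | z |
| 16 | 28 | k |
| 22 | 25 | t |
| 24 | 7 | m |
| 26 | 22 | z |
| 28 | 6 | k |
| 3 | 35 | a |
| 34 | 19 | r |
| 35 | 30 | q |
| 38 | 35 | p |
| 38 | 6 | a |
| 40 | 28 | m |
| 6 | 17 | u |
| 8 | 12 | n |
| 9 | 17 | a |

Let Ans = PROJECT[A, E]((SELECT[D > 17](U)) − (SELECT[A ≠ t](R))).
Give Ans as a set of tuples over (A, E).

{(b, 5), (t, 25), (y, 8)}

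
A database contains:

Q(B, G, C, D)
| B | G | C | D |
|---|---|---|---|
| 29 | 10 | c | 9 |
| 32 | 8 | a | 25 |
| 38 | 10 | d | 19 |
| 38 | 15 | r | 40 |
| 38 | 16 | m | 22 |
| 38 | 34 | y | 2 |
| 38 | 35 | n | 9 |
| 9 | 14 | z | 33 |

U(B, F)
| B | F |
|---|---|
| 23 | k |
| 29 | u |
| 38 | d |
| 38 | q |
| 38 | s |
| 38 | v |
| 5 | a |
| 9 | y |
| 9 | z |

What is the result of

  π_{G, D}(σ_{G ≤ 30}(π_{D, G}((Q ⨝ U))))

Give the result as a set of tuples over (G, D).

{(10, 19), (10, 9), (14, 33), (15, 40), (16, 22)}

Natural join on B: {(29, 10, c, 9, u), (38, 10, d, 19, d), (38, 10, d, 19, q), (38, 10, d, 19, s), (38, 10, d, 19, v), (38, 15, r, 40, d), (38, 15, r, 40, q), (38, 15, r, 40, s), (38, 15, r, 40, v), (38, 16, m, 22, d), (38, 16, m, 22, q), (38, 16, m, 22, s), (38, 16, m, 22, v), (38, 34, y, 2, d), (38, 34, y, 2, q), (38, 34, y, 2, s), (38, 34, y, 2, v), (38, 35, n, 9, d), (38, 35, n, 9, q), (38, 35, n, 9, s), (38, 35, n, 9, v), (9, 14, z, 33, y), (9, 14, z, 33, z)}
Keep only column(s) D, G (16 duplicate(s) eliminated): {(19, 10), (2, 34), (22, 16), (33, 14), (40, 15), (9, 10), (9, 35)}
Selection G ≤ 30: {(19, 10), (22, 16), (33, 14), (40, 15), (9, 10)}
Keep only column(s) G, D: {(10, 19), (10, 9), (14, 33), (15, 40), (16, 22)}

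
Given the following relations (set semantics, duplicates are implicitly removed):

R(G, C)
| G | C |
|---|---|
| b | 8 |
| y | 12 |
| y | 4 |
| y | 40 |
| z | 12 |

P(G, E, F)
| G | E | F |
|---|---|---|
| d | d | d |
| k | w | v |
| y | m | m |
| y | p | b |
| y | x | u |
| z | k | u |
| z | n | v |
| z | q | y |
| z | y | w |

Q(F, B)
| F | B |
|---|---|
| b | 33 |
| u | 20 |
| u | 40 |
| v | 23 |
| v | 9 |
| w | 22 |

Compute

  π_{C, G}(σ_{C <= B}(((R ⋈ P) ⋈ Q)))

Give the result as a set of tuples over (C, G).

Joining R and P on G yields {(y, 12, m, m), (y, 12, p, b), (y, 12, x, u), (y, 4, m, m), (y, 4, p, b), (y, 4, x, u), (y, 40, m, m), (y, 40, p, b), (y, 40, x, u), (z, 12, k, u), (z, 12, n, v), (z, 12, q, y), (z, 12, y, w)}.
Joining (R ⋈ P) and Q on F yields {(y, 12, p, b, 33), (y, 12, x, u, 20), (y, 12, x, u, 40), (y, 4, p, b, 33), (y, 4, x, u, 20), (y, 4, x, u, 40), (y, 40, p, b, 33), (y, 40, x, u, 20), (y, 40, x, u, 40), (z, 12, k, u, 20), (z, 12, k, u, 40), (z, 12, n, v, 23), (z, 12, n, v, 9), (z, 12, y, w, 22)}.
Selection C <= B: {(y, 12, p, b, 33), (y, 12, x, u, 20), (y, 12, x, u, 40), (y, 4, p, b, 33), (y, 4, x, u, 20), (y, 4, x, u, 40), (y, 40, x, u, 40), (z, 12, k, u, 20), (z, 12, k, u, 40), (z, 12, n, v, 23), (z, 12, y, w, 22)}
Projecting to C, G (7 duplicate(s) eliminated): {(12, y), (12, z), (4, y), (40, y)}

{(12, y), (12, z), (4, y), (40, y)}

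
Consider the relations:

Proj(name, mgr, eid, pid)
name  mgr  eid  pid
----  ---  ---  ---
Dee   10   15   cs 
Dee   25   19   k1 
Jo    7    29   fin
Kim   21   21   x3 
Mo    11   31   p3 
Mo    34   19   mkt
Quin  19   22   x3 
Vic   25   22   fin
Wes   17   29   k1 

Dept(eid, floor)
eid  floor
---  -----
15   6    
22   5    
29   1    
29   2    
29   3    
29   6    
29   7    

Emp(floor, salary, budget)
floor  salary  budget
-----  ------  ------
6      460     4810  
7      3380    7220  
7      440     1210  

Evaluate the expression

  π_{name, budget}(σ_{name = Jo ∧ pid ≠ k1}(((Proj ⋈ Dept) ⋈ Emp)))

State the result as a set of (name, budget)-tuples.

{(Jo, 1210), (Jo, 4810), (Jo, 7220)}

Proj ⋈ Dept (natural join on eid): {(Dee, 10, 15, cs, 6), (Jo, 7, 29, fin, 1), (Jo, 7, 29, fin, 2), (Jo, 7, 29, fin, 3), (Jo, 7, 29, fin, 6), (Jo, 7, 29, fin, 7), (Quin, 19, 22, x3, 5), (Vic, 25, 22, fin, 5), (Wes, 17, 29, k1, 1), (Wes, 17, 29, k1, 2), (Wes, 17, 29, k1, 3), (Wes, 17, 29, k1, 6), (Wes, 17, 29, k1, 7)}
(Proj ⋈ Dept) ⋈ Emp (natural join on floor): {(Dee, 10, 15, cs, 6, 460, 4810), (Jo, 7, 29, fin, 6, 460, 4810), (Jo, 7, 29, fin, 7, 3380, 7220), (Jo, 7, 29, fin, 7, 440, 1210), (Wes, 17, 29, k1, 6, 460, 4810), (Wes, 17, 29, k1, 7, 3380, 7220), (Wes, 17, 29, k1, 7, 440, 1210)}
σ[name = Jo ∧ pid ≠ k1]: keep tuples satisfying name = Jo ∧ pid ≠ k1 → {(Jo, 7, 29, fin, 6, 460, 4810), (Jo, 7, 29, fin, 7, 3380, 7220), (Jo, 7, 29, fin, 7, 440, 1210)}
π_{name, budget} gives {(Jo, 1210), (Jo, 4810), (Jo, 7220)}.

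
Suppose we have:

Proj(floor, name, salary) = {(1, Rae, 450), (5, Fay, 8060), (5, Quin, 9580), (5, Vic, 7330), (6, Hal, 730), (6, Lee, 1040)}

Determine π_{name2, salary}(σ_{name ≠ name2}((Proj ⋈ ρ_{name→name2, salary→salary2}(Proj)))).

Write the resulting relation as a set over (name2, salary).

{(Fay, 7330), (Fay, 9580), (Hal, 1040), (Lee, 730), (Quin, 7330), (Quin, 8060), (Vic, 8060), (Vic, 9580)}

ρ[name→name2, salary→salary2]: schema becomes (floor, name2, salary2); tuples unchanged.
Natural join on floor: {(1, Rae, 450, Rae, 450), (5, Fay, 8060, Fay, 8060), (5, Fay, 8060, Quin, 9580), (5, Fay, 8060, Vic, 7330), (5, Quin, 9580, Fay, 8060), (5, Quin, 9580, Quin, 9580), (5, Quin, 9580, Vic, 7330), (5, Vic, 7330, Fay, 8060), (5, Vic, 7330, Quin, 9580), (5, Vic, 7330, Vic, 7330), (6, Hal, 730, Hal, 730), (6, Hal, 730, Lee, 1040), (6, Lee, 1040, Hal, 730), (6, Lee, 1040, Lee, 1040)}
Apply σ_{name ≠ name2}; surviving tuples: {(5, Fay, 8060, Quin, 9580), (5, Fay, 8060, Vic, 7330), (5, Quin, 9580, Fay, 8060), (5, Quin, 9580, Vic, 7330), (5, Vic, 7330, Fay, 8060), (5, Vic, 7330, Quin, 9580), (6, Hal, 730, Lee, 1040), (6, Lee, 1040, Hal, 730)}
π_{name2, salary} gives {(Fay, 7330), (Fay, 9580), (Hal, 1040), (Lee, 730), (Quin, 7330), (Quin, 8060), (Vic, 8060), (Vic, 9580)}.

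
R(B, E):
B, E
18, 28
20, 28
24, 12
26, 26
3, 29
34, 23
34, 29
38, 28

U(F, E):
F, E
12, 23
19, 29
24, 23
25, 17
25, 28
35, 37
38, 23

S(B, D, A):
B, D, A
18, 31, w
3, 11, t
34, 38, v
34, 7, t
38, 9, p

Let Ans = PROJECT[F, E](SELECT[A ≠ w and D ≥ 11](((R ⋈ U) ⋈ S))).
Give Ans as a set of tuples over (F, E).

{(12, 23), (19, 29), (24, 23), (38, 23)}

R ⋈ U (natural join on E): {(18, 28, 25), (20, 28, 25), (3, 29, 19), (34, 23, 12), (34, 23, 24), (34, 23, 38), (34, 29, 19), (38, 28, 25)}
(R ⋈ U) ⋈ S (natural join on B): {(18, 28, 25, 31, w), (3, 29, 19, 11, t), (34, 23, 12, 38, v), (34, 23, 12, 7, t), (34, 23, 24, 38, v), (34, 23, 24, 7, t), (34, 23, 38, 38, v), (34, 23, 38, 7, t), (34, 29, 19, 38, v), (34, 29, 19, 7, t), (38, 28, 25, 9, p)}
Selection A ≠ w and D ≥ 11: {(3, 29, 19, 11, t), (34, 23, 12, 38, v), (34, 23, 24, 38, v), (34, 23, 38, 38, v), (34, 29, 19, 38, v)}
Keep only column(s) F, E (1 duplicate(s) eliminated): {(12, 23), (19, 29), (24, 23), (38, 23)}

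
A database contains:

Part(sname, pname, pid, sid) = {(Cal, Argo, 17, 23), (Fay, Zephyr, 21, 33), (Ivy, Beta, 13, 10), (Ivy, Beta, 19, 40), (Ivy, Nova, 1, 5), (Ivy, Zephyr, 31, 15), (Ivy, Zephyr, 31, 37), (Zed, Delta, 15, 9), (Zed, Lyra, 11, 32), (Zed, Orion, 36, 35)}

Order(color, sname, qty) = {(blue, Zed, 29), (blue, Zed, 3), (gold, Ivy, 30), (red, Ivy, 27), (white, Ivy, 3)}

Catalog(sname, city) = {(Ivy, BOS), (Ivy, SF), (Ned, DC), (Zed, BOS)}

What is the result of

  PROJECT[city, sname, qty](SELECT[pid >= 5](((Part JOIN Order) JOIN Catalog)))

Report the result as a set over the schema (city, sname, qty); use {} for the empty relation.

{(BOS, Ivy, 27), (BOS, Ivy, 3), (BOS, Ivy, 30), (BOS, Zed, 29), (BOS, Zed, 3), (SF, Ivy, 27), (SF, Ivy, 3), (SF, Ivy, 30)}

Part ⋈ Order (natural join on sname): {(Ivy, Beta, 13, 10, gold, 30), (Ivy, Beta, 13, 10, red, 27), (Ivy, Beta, 13, 10, white, 3), (Ivy, Beta, 19, 40, gold, 30), (Ivy, Beta, 19, 40, red, 27), (Ivy, Beta, 19, 40, white, 3), (Ivy, Nova, 1, 5, gold, 30), (Ivy, Nova, 1, 5, red, 27), (Ivy, Nova, 1, 5, white, 3), (Ivy, Zephyr, 31, 15, gold, 30), (Ivy, Zephyr, 31, 15, red, 27), (Ivy, Zephyr, 31, 15, white, 3), (Ivy, Zephyr, 31, 37, gold, 30), (Ivy, Zephyr, 31, 37, red, 27), (Ivy, Zephyr, 31, 37, white, 3), (Zed, Delta, 15, 9, blue, 29), (Zed, Delta, 15, 9, blue, 3), (Zed, Lyra, 11, 32, blue, 29), (Zed, Lyra, 11, 32, blue, 3), (Zed, Orion, 36, 35, blue, 29), (Zed, Orion, 36, 35, blue, 3)}
(Part JOIN Order) ⋈ Catalog (natural join on sname): {(Ivy, Beta, 13, 10, gold, 30, BOS), (Ivy, Beta, 13, 10, gold, 30, SF), (Ivy, Beta, 13, 10, red, 27, BOS), (Ivy, Beta, 13, 10, red, 27, SF), (Ivy, Beta, 13, 10, white, 3, BOS), (Ivy, Beta, 13, 10, white, 3, SF), (Ivy, Beta, 19, 40, gold, 30, BOS), (Ivy, Beta, 19, 40, gold, 30, SF), (Ivy, Beta, 19, 40, red, 27, BOS), (Ivy, Beta, 19, 40, red, 27, SF), (Ivy, Beta, 19, 40, white, 3, BOS), (Ivy, Beta, 19, 40, white, 3, SF), (Ivy, Nova, 1, 5, gold, 30, BOS), (Ivy, Nova, 1, 5, gold, 30, SF), (Ivy, Nova, 1, 5, red, 27, BOS), (Ivy, Nova, 1, 5, red, 27, SF), (Ivy, Nova, 1, 5, white, 3, BOS), (Ivy, Nova, 1, 5, white, 3, SF), (Ivy, Zephyr, 31, 15, gold, 30, BOS), (Ivy, Zephyr, 31, 15, gold, 30, SF), (Ivy, Zephyr, 31, 15, red, 27, BOS), (Ivy, Zephyr, 31, 15, red, 27, SF), (Ivy, Zephyr, 31, 15, white, 3, BOS), (Ivy, Zephyr, 31, 15, white, 3, SF), (Ivy, Zephyr, 31, 37, gold, 30, BOS), (Ivy, Zephyr, 31, 37, gold, 30, SF), (Ivy, Zephyr, 31, 37, red, 27, BOS), (Ivy, Zephyr, 31, 37, red, 27, SF), (Ivy, Zephyr, 31, 37, white, 3, BOS), (Ivy, Zephyr, 31, 37, white, 3, SF), (Zed, Delta, 15, 9, blue, 29, BOS), (Zed, Delta, 15, 9, blue, 3, BOS), (Zed, Lyra, 11, 32, blue, 29, BOS), (Zed, Lyra, 11, 32, blue, 3, BOS), (Zed, Orion, 36, 35, blue, 29, BOS), (Zed, Orion, 36, 35, blue, 3, BOS)}
Filtering on pid >= 5 leaves {(Ivy, Beta, 13, 10, gold, 30, BOS), (Ivy, Beta, 13, 10, gold, 30, SF), (Ivy, Beta, 13, 10, red, 27, BOS), (Ivy, Beta, 13, 10, red, 27, SF), (Ivy, Beta, 13, 10, white, 3, BOS), (Ivy, Beta, 13, 10, white, 3, SF), (Ivy, Beta, 19, 40, gold, 30, BOS), (Ivy, Beta, 19, 40, gold, 30, SF), (Ivy, Beta, 19, 40, red, 27, BOS), (Ivy, Beta, 19, 40, red, 27, SF), (Ivy, Beta, 19, 40, white, 3, BOS), (Ivy, Beta, 19, 40, white, 3, SF), (Ivy, Zephyr, 31, 15, gold, 30, BOS), (Ivy, Zephyr, 31, 15, gold, 30, SF), (Ivy, Zephyr, 31, 15, red, 27, BOS), (Ivy, Zephyr, 31, 15, red, 27, SF), (Ivy, Zephyr, 31, 15, white, 3, BOS), (Ivy, Zephyr, 31, 15, white, 3, SF), (Ivy, Zephyr, 31, 37, gold, 30, BOS), (Ivy, Zephyr, 31, 37, gold, 30, SF), (Ivy, Zephyr, 31, 37, red, 27, BOS), (Ivy, Zephyr, 31, 37, red, 27, SF), (Ivy, Zephyr, 31, 37, white, 3, BOS), (Ivy, Zephyr, 31, 37, white, 3, SF), (Zed, Delta, 15, 9, blue, 29, BOS), (Zed, Delta, 15, 9, blue, 3, BOS), (Zed, Lyra, 11, 32, blue, 29, BOS), (Zed, Lyra, 11, 32, blue, 3, BOS), (Zed, Orion, 36, 35, blue, 29, BOS), (Zed, Orion, 36, 35, blue, 3, BOS)}.
π[city, sname, qty]: project onto (city, sname, qty) (22 duplicate(s) eliminated) → {(BOS, Ivy, 27), (BOS, Ivy, 3), (BOS, Ivy, 30), (BOS, Zed, 29), (BOS, Zed, 3), (SF, Ivy, 27), (SF, Ivy, 3), (SF, Ivy, 30)}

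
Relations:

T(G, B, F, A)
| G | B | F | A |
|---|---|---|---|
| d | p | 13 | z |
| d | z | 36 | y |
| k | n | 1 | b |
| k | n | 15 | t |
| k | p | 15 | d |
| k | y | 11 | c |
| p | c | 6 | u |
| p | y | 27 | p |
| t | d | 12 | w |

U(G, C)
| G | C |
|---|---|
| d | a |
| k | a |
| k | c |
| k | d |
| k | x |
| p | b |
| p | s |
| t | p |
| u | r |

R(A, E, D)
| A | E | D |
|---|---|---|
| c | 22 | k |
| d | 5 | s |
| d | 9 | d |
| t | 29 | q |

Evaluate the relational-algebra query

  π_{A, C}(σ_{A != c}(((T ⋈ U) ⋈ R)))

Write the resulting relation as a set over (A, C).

{(d, a), (d, c), (d, d), (d, x), (t, a), (t, c), (t, d), (t, x)}

Joining T and U on G yields {(d, p, 13, z, a), (d, z, 36, y, a), (k, n, 1, b, a), (k, n, 1, b, c), (k, n, 1, b, d), (k, n, 1, b, x), (k, n, 15, t, a), (k, n, 15, t, c), (k, n, 15, t, d), (k, n, 15, t, x), (k, p, 15, d, a), (k, p, 15, d, c), (k, p, 15, d, d), (k, p, 15, d, x), (k, y, 11, c, a), (k, y, 11, c, c), (k, y, 11, c, d), (k, y, 11, c, x), (p, c, 6, u, b), (p, c, 6, u, s), (p, y, 27, p, b), (p, y, 27, p, s), (t, d, 12, w, p)}.
Joining (T ⋈ U) and R on A yields {(k, n, 15, t, a, 29, q), (k, n, 15, t, c, 29, q), (k, n, 15, t, d, 29, q), (k, n, 15, t, x, 29, q), (k, p, 15, d, a, 5, s), (k, p, 15, d, a, 9, d), (k, p, 15, d, c, 5, s), (k, p, 15, d, c, 9, d), (k, p, 15, d, d, 5, s), (k, p, 15, d, d, 9, d), (k, p, 15, d, x, 5, s), (k, p, 15, d, x, 9, d), (k, y, 11, c, a, 22, k), (k, y, 11, c, c, 22, k), (k, y, 11, c, d, 22, k), (k, y, 11, c, x, 22, k)}.
Selection A != c: {(k, n, 15, t, a, 29, q), (k, n, 15, t, c, 29, q), (k, n, 15, t, d, 29, q), (k, n, 15, t, x, 29, q), (k, p, 15, d, a, 5, s), (k, p, 15, d, a, 9, d), (k, p, 15, d, c, 5, s), (k, p, 15, d, c, 9, d), (k, p, 15, d, d, 5, s), (k, p, 15, d, d, 9, d), (k, p, 15, d, x, 5, s), (k, p, 15, d, x, 9, d)}
Projecting to A, C (4 duplicate(s) eliminated): {(d, a), (d, c), (d, d), (d, x), (t, a), (t, c), (t, d), (t, x)}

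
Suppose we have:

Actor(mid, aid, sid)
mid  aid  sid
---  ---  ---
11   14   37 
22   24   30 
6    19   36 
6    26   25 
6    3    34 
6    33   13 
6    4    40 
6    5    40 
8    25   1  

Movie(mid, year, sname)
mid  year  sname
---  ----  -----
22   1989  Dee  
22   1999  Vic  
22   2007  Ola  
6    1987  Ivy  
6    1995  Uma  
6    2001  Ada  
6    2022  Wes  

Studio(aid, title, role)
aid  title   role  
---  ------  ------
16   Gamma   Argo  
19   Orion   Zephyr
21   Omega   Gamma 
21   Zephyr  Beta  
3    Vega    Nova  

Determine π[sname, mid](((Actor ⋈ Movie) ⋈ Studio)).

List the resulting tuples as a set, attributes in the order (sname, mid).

Actor ⋈ Movie (natural join on mid): {(22, 24, 30, 1989, Dee), (22, 24, 30, 1999, Vic), (22, 24, 30, 2007, Ola), (6, 19, 36, 1987, Ivy), (6, 19, 36, 1995, Uma), (6, 19, 36, 2001, Ada), (6, 19, 36, 2022, Wes), (6, 26, 25, 1987, Ivy), (6, 26, 25, 1995, Uma), (6, 26, 25, 2001, Ada), (6, 26, 25, 2022, Wes), (6, 3, 34, 1987, Ivy), (6, 3, 34, 1995, Uma), (6, 3, 34, 2001, Ada), (6, 3, 34, 2022, Wes), (6, 33, 13, 1987, Ivy), (6, 33, 13, 1995, Uma), (6, 33, 13, 2001, Ada), (6, 33, 13, 2022, Wes), (6, 4, 40, 1987, Ivy), (6, 4, 40, 1995, Uma), (6, 4, 40, 2001, Ada), (6, 4, 40, 2022, Wes), (6, 5, 40, 1987, Ivy), (6, 5, 40, 1995, Uma), (6, 5, 40, 2001, Ada), (6, 5, 40, 2022, Wes)}
(Actor ⋈ Movie) ⋈ Studio (natural join on aid): {(6, 19, 36, 1987, Ivy, Orion, Zephyr), (6, 19, 36, 1995, Uma, Orion, Zephyr), (6, 19, 36, 2001, Ada, Orion, Zephyr), (6, 19, 36, 2022, Wes, Orion, Zephyr), (6, 3, 34, 1987, Ivy, Vega, Nova), (6, 3, 34, 1995, Uma, Vega, Nova), (6, 3, 34, 2001, Ada, Vega, Nova), (6, 3, 34, 2022, Wes, Vega, Nova)}
π_{sname, mid} gives {(Ada, 6), (Ivy, 6), (Uma, 6), (Wes, 6)} (4 duplicate(s) eliminated).

{(Ada, 6), (Ivy, 6), (Uma, 6), (Wes, 6)}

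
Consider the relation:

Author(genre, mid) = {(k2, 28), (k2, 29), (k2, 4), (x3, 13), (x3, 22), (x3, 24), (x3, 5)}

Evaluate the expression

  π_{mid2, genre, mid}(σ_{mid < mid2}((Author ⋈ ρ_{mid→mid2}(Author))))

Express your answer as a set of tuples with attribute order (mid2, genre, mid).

ρ[mid→mid2]: schema becomes (genre, mid2); tuples unchanged.
Joining Author and ρ_{mid→mid2}(Author) on genre yields {(k2, 28, 28), (k2, 28, 29), (k2, 28, 4), (k2, 29, 28), (k2, 29, 29), (k2, 29, 4), (k2, 4, 28), (k2, 4, 29), (k2, 4, 4), (x3, 13, 13), (x3, 13, 22), (x3, 13, 24), (x3, 13, 5), (x3, 22, 13), (x3, 22, 22), (x3, 22, 24), (x3, 22, 5), (x3, 24, 13), (x3, 24, 22), (x3, 24, 24), (x3, 24, 5), (x3, 5, 13), (x3, 5, 22), (x3, 5, 24), (x3, 5, 5)}.
σ[mid < mid2]: keep tuples satisfying mid < mid2 → {(k2, 28, 29), (k2, 4, 28), (k2, 4, 29), (x3, 13, 22), (x3, 13, 24), (x3, 22, 24), (x3, 5, 13), (x3, 5, 22), (x3, 5, 24)}
Keep only column(s) mid2, genre, mid: {(13, x3, 5), (22, x3, 13), (22, x3, 5), (24, x3, 13), (24, x3, 22), (24, x3, 5), (28, k2, 4), (29, k2, 28), (29, k2, 4)}

{(13, x3, 5), (22, x3, 13), (22, x3, 5), (24, x3, 13), (24, x3, 22), (24, x3, 5), (28, k2, 4), (29, k2, 28), (29, k2, 4)}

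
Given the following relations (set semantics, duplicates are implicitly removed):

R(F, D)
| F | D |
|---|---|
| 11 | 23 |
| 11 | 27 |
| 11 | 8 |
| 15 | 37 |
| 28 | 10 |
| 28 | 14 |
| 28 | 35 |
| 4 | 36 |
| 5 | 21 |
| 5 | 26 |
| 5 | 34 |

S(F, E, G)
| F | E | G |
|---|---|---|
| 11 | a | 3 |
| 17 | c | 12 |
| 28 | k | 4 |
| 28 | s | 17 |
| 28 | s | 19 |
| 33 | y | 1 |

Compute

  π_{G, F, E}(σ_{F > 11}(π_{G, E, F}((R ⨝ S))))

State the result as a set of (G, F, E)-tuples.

Natural join on F: {(11, 23, a, 3), (11, 27, a, 3), (11, 8, a, 3), (28, 10, k, 4), (28, 10, s, 17), (28, 10, s, 19), (28, 14, k, 4), (28, 14, s, 17), (28, 14, s, 19), (28, 35, k, 4), (28, 35, s, 17), (28, 35, s, 19)}
π[G, E, F]: project onto (G, E, F) (8 duplicate(s) eliminated) → {(17, s, 28), (19, s, 28), (3, a, 11), (4, k, 28)}
σ[F > 11]: keep tuples satisfying F > 11 → {(17, s, 28), (19, s, 28), (4, k, 28)}
π[G, F, E]: project onto (G, F, E) → {(17, 28, s), (19, 28, s), (4, 28, k)}

{(17, 28, s), (19, 28, s), (4, 28, k)}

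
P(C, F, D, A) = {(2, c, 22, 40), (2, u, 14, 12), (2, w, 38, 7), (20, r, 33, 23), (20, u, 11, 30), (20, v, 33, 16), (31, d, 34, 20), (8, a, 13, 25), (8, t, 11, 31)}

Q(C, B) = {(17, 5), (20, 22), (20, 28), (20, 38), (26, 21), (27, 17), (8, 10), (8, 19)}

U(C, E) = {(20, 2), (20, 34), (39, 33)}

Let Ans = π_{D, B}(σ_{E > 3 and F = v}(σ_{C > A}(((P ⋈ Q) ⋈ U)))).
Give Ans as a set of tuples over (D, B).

{(33, 22), (33, 28), (33, 38)}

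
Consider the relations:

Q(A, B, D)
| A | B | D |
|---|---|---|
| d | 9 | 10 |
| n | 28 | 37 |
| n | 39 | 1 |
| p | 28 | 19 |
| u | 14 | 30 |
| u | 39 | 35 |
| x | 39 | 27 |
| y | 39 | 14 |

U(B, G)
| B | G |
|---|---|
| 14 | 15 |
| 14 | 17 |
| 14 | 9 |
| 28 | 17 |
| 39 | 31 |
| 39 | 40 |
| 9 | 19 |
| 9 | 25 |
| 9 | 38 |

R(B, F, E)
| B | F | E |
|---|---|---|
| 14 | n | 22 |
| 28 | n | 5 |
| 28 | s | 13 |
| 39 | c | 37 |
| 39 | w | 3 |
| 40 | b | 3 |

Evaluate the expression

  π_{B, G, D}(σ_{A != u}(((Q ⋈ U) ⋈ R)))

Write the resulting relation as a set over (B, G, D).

Q ⋈ U (natural join on B): {(d, 9, 10, 19), (d, 9, 10, 25), (d, 9, 10, 38), (n, 28, 37, 17), (n, 39, 1, 31), (n, 39, 1, 40), (p, 28, 19, 17), (u, 14, 30, 15), (u, 14, 30, 17), (u, 14, 30, 9), (u, 39, 35, 31), (u, 39, 35, 40), (x, 39, 27, 31), (x, 39, 27, 40), (y, 39, 14, 31), (y, 39, 14, 40)}
(Q ⋈ U) ⋈ R (natural join on B): {(n, 28, 37, 17, n, 5), (n, 28, 37, 17, s, 13), (n, 39, 1, 31, c, 37), (n, 39, 1, 31, w, 3), (n, 39, 1, 40, c, 37), (n, 39, 1, 40, w, 3), (p, 28, 19, 17, n, 5), (p, 28, 19, 17, s, 13), (u, 14, 30, 15, n, 22), (u, 14, 30, 17, n, 22), (u, 14, 30, 9, n, 22), (u, 39, 35, 31, c, 37), (u, 39, 35, 31, w, 3), (u, 39, 35, 40, c, 37), (u, 39, 35, 40, w, 3), (x, 39, 27, 31, c, 37), (x, 39, 27, 31, w, 3), (x, 39, 27, 40, c, 37), (x, 39, 27, 40, w, 3), (y, 39, 14, 31, c, 37), (y, 39, 14, 31, w, 3), (y, 39, 14, 40, c, 37), (y, 39, 14, 40, w, 3)}
Selection A != u: {(n, 28, 37, 17, n, 5), (n, 28, 37, 17, s, 13), (n, 39, 1, 31, c, 37), (n, 39, 1, 31, w, 3), (n, 39, 1, 40, c, 37), (n, 39, 1, 40, w, 3), (p, 28, 19, 17, n, 5), (p, 28, 19, 17, s, 13), (x, 39, 27, 31, c, 37), (x, 39, 27, 31, w, 3), (x, 39, 27, 40, c, 37), (x, 39, 27, 40, w, 3), (y, 39, 14, 31, c, 37), (y, 39, 14, 31, w, 3), (y, 39, 14, 40, c, 37), (y, 39, 14, 40, w, 3)}
Keep only column(s) B, G, D (8 duplicate(s) eliminated): {(28, 17, 19), (28, 17, 37), (39, 31, 1), (39, 31, 14), (39, 31, 27), (39, 40, 1), (39, 40, 14), (39, 40, 27)}

{(28, 17, 19), (28, 17, 37), (39, 31, 1), (39, 31, 14), (39, 31, 27), (39, 40, 1), (39, 40, 14), (39, 40, 27)}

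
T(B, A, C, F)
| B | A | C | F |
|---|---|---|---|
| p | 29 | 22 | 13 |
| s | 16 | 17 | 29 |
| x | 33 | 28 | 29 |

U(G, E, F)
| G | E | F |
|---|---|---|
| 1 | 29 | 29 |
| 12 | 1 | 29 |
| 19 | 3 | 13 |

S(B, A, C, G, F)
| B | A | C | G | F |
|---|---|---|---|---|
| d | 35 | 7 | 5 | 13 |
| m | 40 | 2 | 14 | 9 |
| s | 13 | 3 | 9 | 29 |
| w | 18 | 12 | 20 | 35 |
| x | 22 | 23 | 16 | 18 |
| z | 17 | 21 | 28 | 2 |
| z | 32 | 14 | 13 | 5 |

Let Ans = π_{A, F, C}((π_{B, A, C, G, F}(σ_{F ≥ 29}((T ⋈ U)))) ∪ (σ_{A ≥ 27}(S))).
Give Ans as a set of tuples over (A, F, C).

{(16, 29, 17), (32, 5, 14), (33, 29, 28), (35, 13, 7), (40, 9, 2)}

T ⋈ U (natural join on F): {(p, 29, 22, 13, 19, 3), (s, 16, 17, 29, 1, 29), (s, 16, 17, 29, 12, 1), (x, 33, 28, 29, 1, 29), (x, 33, 28, 29, 12, 1)}
Selection F ≥ 29: {(s, 16, 17, 29, 1, 29), (s, 16, 17, 29, 12, 1), (x, 33, 28, 29, 1, 29), (x, 33, 28, 29, 12, 1)}
Projecting to B, A, C, G, F: {(s, 16, 17, 1, 29), (s, 16, 17, 12, 29), (x, 33, 28, 1, 29), (x, 33, 28, 12, 29)}
Selection A ≥ 27: {(d, 35, 7, 5, 13), (m, 40, 2, 14, 9), (z, 32, 14, 13, 5)}
Taking the union: {(d, 35, 7, 5, 13), (m, 40, 2, 14, 9), (s, 16, 17, 1, 29), (s, 16, 17, 12, 29), (x, 33, 28, 1, 29), (x, 33, 28, 12, 29), (z, 32, 14, 13, 5)}
Projecting to A, F, C (2 duplicate(s) eliminated): {(16, 29, 17), (32, 5, 14), (33, 29, 28), (35, 13, 7), (40, 9, 2)}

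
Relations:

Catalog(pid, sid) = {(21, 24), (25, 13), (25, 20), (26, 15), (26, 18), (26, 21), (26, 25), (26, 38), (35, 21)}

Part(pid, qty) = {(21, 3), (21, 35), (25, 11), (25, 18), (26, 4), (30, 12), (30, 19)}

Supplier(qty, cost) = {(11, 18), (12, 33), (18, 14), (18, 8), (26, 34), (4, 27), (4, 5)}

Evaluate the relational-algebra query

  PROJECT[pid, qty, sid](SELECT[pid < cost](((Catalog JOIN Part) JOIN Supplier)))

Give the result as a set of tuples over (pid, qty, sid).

{(26, 4, 15), (26, 4, 18), (26, 4, 21), (26, 4, 25), (26, 4, 38)}

Natural join on pid: {(21, 24, 3), (21, 24, 35), (25, 13, 11), (25, 13, 18), (25, 20, 11), (25, 20, 18), (26, 15, 4), (26, 18, 4), (26, 21, 4), (26, 25, 4), (26, 38, 4)}
Natural join on qty: {(25, 13, 11, 18), (25, 13, 18, 14), (25, 13, 18, 8), (25, 20, 11, 18), (25, 20, 18, 14), (25, 20, 18, 8), (26, 15, 4, 27), (26, 15, 4, 5), (26, 18, 4, 27), (26, 18, 4, 5), (26, 21, 4, 27), (26, 21, 4, 5), (26, 25, 4, 27), (26, 25, 4, 5), (26, 38, 4, 27), (26, 38, 4, 5)}
Filtering on pid < cost leaves {(26, 15, 4, 27), (26, 18, 4, 27), (26, 21, 4, 27), (26, 25, 4, 27), (26, 38, 4, 27)}.
π_{pid, qty, sid} gives {(26, 4, 15), (26, 4, 18), (26, 4, 21), (26, 4, 25), (26, 4, 38)}.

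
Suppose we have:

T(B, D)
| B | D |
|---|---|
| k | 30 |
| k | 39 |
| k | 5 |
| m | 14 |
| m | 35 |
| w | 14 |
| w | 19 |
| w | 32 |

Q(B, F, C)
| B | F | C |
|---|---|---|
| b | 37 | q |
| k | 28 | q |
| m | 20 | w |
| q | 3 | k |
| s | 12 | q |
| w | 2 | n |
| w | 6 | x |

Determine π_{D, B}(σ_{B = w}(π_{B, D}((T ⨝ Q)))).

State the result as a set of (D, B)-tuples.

{(14, w), (19, w), (32, w)}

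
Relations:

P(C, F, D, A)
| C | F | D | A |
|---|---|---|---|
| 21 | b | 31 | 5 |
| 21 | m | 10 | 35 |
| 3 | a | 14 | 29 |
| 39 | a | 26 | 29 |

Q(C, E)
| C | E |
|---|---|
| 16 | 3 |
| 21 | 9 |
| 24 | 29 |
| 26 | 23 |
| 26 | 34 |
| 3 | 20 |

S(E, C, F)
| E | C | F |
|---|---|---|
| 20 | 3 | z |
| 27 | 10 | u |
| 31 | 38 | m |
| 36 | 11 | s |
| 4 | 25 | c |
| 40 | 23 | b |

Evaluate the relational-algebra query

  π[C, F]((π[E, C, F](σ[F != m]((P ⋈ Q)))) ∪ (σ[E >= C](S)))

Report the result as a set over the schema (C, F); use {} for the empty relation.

{(10, u), (11, s), (21, b), (23, b), (3, a), (3, z)}

Joining P and Q on C yields {(21, b, 31, 5, 9), (21, m, 10, 35, 9), (3, a, 14, 29, 20)}.
σ[F != m]: keep tuples satisfying F != m → {(21, b, 31, 5, 9), (3, a, 14, 29, 20)}
Keep only column(s) E, C, F: {(20, 3, a), (9, 21, b)}
σ[E >= C]: keep tuples satisfying E >= C → {(20, 3, z), (27, 10, u), (36, 11, s), (40, 23, b)}
Taking the union: {(20, 3, a), (20, 3, z), (27, 10, u), (36, 11, s), (40, 23, b), (9, 21, b)}
Keep only column(s) C, F: {(10, u), (11, s), (21, b), (23, b), (3, a), (3, z)}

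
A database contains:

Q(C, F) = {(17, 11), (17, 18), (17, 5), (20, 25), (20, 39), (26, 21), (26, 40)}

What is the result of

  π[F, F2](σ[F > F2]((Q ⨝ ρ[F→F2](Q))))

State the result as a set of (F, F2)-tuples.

{(11, 5), (18, 11), (18, 5), (39, 25), (40, 21)}

ρ[F→F2]: schema becomes (C, F2); tuples unchanged.
Joining Q and ρ[F→F2](Q) on C yields {(17, 11, 11), (17, 11, 18), (17, 11, 5), (17, 18, 11), (17, 18, 18), (17, 18, 5), (17, 5, 11), (17, 5, 18), (17, 5, 5), (20, 25, 25), (20, 25, 39), (20, 39, 25), (20, 39, 39), (26, 21, 21), (26, 21, 40), (26, 40, 21), (26, 40, 40)}.
σ[F > F2]: keep tuples satisfying F > F2 → {(17, 11, 5), (17, 18, 11), (17, 18, 5), (20, 39, 25), (26, 40, 21)}
Keep only column(s) F, F2: {(11, 5), (18, 11), (18, 5), (39, 25), (40, 21)}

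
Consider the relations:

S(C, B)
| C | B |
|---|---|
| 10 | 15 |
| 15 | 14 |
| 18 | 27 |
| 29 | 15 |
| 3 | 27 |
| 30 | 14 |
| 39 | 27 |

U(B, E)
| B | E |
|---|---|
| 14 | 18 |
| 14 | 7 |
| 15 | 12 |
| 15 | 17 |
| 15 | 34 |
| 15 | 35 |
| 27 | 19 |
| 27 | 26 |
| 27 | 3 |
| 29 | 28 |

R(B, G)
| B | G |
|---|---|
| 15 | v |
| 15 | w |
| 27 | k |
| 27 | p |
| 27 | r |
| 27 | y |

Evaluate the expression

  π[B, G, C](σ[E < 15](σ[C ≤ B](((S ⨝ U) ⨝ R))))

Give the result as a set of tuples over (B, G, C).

Natural join on B: {(10, 15, 12), (10, 15, 17), (10, 15, 34), (10, 15, 35), (15, 14, 18), (15, 14, 7), (18, 27, 19), (18, 27, 26), (18, 27, 3), (29, 15, 12), (29, 15, 17), (29, 15, 34), (29, 15, 35), (3, 27, 19), (3, 27, 26), (3, 27, 3), (30, 14, 18), (30, 14, 7), (39, 27, 19), (39, 27, 26), (39, 27, 3)}
Natural join on B: {(10, 15, 12, v), (10, 15, 12, w), (10, 15, 17, v), (10, 15, 17, w), (10, 15, 34, v), (10, 15, 34, w), (10, 15, 35, v), (10, 15, 35, w), (18, 27, 19, k), (18, 27, 19, p), (18, 27, 19, r), (18, 27, 19, y), (18, 27, 26, k), (18, 27, 26, p), (18, 27, 26, r), (18, 27, 26, y), (18, 27, 3, k), (18, 27, 3, p), (18, 27, 3, r), (18, 27, 3, y), (29, 15, 12, v), (29, 15, 12, w), (29, 15, 17, v), (29, 15, 17, w), (29, 15, 34, v), (29, 15, 34, w), (29, 15, 35, v), (29, 15, 35, w), (3, 27, 19, k), (3, 27, 19, p), (3, 27, 19, r), (3, 27, 19, y), (3, 27, 26, k), (3, 27, 26, p), (3, 27, 26, r), (3, 27, 26, y), (3, 27, 3, k), (3, 27, 3, p), (3, 27, 3, r), (3, 27, 3, y), (39, 27, 19, k), (39, 27, 19, p), (39, 27, 19, r), (39, 27, 19, y), (39, 27, 26, k), (39, 27, 26, p), (39, 27, 26, r), (39, 27, 26, y), (39, 27, 3, k), (39, 27, 3, p), (39, 27, 3, r), (39, 27, 3, y)}
σ[C ≤ B]: keep tuples satisfying C ≤ B → {(10, 15, 12, v), (10, 15, 12, w), (10, 15, 17, v), (10, 15, 17, w), (10, 15, 34, v), (10, 15, 34, w), (10, 15, 35, v), (10, 15, 35, w), (18, 27, 19, k), (18, 27, 19, p), (18, 27, 19, r), (18, 27, 19, y), (18, 27, 26, k), (18, 27, 26, p), (18, 27, 26, r), (18, 27, 26, y), (18, 27, 3, k), (18, 27, 3, p), (18, 27, 3, r), (18, 27, 3, y), (3, 27, 19, k), (3, 27, 19, p), (3, 27, 19, r), (3, 27, 19, y), (3, 27, 26, k), (3, 27, 26, p), (3, 27, 26, r), (3, 27, 26, y), (3, 27, 3, k), (3, 27, 3, p), (3, 27, 3, r), (3, 27, 3, y)}
σ[E < 15]: keep tuples satisfying E < 15 → {(10, 15, 12, v), (10, 15, 12, w), (18, 27, 3, k), (18, 27, 3, p), (18, 27, 3, r), (18, 27, 3, y), (3, 27, 3, k), (3, 27, 3, p), (3, 27, 3, r), (3, 27, 3, y)}
π[B, G, C]: project onto (B, G, C) → {(15, v, 10), (15, w, 10), (27, k, 18), (27, k, 3), (27, p, 18), (27, p, 3), (27, r, 18), (27, r, 3), (27, y, 18), (27, y, 3)}

{(15, v, 10), (15, w, 10), (27, k, 18), (27, k, 3), (27, p, 18), (27, p, 3), (27, r, 18), (27, r, 3), (27, y, 18), (27, y, 3)}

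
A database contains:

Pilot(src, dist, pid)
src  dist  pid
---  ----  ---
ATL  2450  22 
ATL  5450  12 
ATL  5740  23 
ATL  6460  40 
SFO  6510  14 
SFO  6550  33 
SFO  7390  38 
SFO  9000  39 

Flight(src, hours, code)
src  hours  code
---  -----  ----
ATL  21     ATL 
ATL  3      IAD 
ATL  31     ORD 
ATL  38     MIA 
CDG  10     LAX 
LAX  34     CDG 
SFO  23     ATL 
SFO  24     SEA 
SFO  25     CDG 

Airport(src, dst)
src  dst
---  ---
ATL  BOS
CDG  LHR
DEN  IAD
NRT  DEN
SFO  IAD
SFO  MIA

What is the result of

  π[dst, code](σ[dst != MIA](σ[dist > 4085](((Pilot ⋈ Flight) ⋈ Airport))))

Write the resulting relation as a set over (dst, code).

{(BOS, ATL), (BOS, IAD), (BOS, MIA), (BOS, ORD), (IAD, ATL), (IAD, CDG), (IAD, SEA)}

Joining Pilot and Flight on src yields {(ATL, 2450, 22, 21, ATL), (ATL, 2450, 22, 3, IAD), (ATL, 2450, 22, 31, ORD), (ATL, 2450, 22, 38, MIA), (ATL, 5450, 12, 21, ATL), (ATL, 5450, 12, 3, IAD), (ATL, 5450, 12, 31, ORD), (ATL, 5450, 12, 38, MIA), (ATL, 5740, 23, 21, ATL), (ATL, 5740, 23, 3, IAD), (ATL, 5740, 23, 31, ORD), (ATL, 5740, 23, 38, MIA), (ATL, 6460, 40, 21, ATL), (ATL, 6460, 40, 3, IAD), (ATL, 6460, 40, 31, ORD), (ATL, 6460, 40, 38, MIA), (SFO, 6510, 14, 23, ATL), (SFO, 6510, 14, 24, SEA), (SFO, 6510, 14, 25, CDG), (SFO, 6550, 33, 23, ATL), (SFO, 6550, 33, 24, SEA), (SFO, 6550, 33, 25, CDG), (SFO, 7390, 38, 23, ATL), (SFO, 7390, 38, 24, SEA), (SFO, 7390, 38, 25, CDG), (SFO, 9000, 39, 23, ATL), (SFO, 9000, 39, 24, SEA), (SFO, 9000, 39, 25, CDG)}.
Joining (Pilot ⋈ Flight) and Airport on src yields {(ATL, 2450, 22, 21, ATL, BOS), (ATL, 2450, 22, 3, IAD, BOS), (ATL, 2450, 22, 31, ORD, BOS), (ATL, 2450, 22, 38, MIA, BOS), (ATL, 5450, 12, 21, ATL, BOS), (ATL, 5450, 12, 3, IAD, BOS), (ATL, 5450, 12, 31, ORD, BOS), (ATL, 5450, 12, 38, MIA, BOS), (ATL, 5740, 23, 21, ATL, BOS), (ATL, 5740, 23, 3, IAD, BOS), (ATL, 5740, 23, 31, ORD, BOS), (ATL, 5740, 23, 38, MIA, BOS), (ATL, 6460, 40, 21, ATL, BOS), (ATL, 6460, 40, 3, IAD, BOS), (ATL, 6460, 40, 31, ORD, BOS), (ATL, 6460, 40, 38, MIA, BOS), (SFO, 6510, 14, 23, ATL, IAD), (SFO, 6510, 14, 23, ATL, MIA), (SFO, 6510, 14, 24, SEA, IAD), (SFO, 6510, 14, 24, SEA, MIA), (SFO, 6510, 14, 25, CDG, IAD), (SFO, 6510, 14, 25, CDG, MIA), (SFO, 6550, 33, 23, ATL, IAD), (SFO, 6550, 33, 23, ATL, MIA), (SFO, 6550, 33, 24, SEA, IAD), (SFO, 6550, 33, 24, SEA, MIA), (SFO, 6550, 33, 25, CDG, IAD), (SFO, 6550, 33, 25, CDG, MIA), (SFO, 7390, 38, 23, ATL, IAD), (SFO, 7390, 38, 23, ATL, MIA), (SFO, 7390, 38, 24, SEA, IAD), (SFO, 7390, 38, 24, SEA, MIA), (SFO, 7390, 38, 25, CDG, IAD), (SFO, 7390, 38, 25, CDG, MIA), (SFO, 9000, 39, 23, ATL, IAD), (SFO, 9000, 39, 23, ATL, MIA), (SFO, 9000, 39, 24, SEA, IAD), (SFO, 9000, 39, 24, SEA, MIA), (SFO, 9000, 39, 25, CDG, IAD), (SFO, 9000, 39, 25, CDG, MIA)}.
σ[dist > 4085]: keep tuples satisfying dist > 4085 → {(ATL, 5450, 12, 21, ATL, BOS), (ATL, 5450, 12, 3, IAD, BOS), (ATL, 5450, 12, 31, ORD, BOS), (ATL, 5450, 12, 38, MIA, BOS), (ATL, 5740, 23, 21, ATL, BOS), (ATL, 5740, 23, 3, IAD, BOS), (ATL, 5740, 23, 31, ORD, BOS), (ATL, 5740, 23, 38, MIA, BOS), (ATL, 6460, 40, 21, ATL, BOS), (ATL, 6460, 40, 3, IAD, BOS), (ATL, 6460, 40, 31, ORD, BOS), (ATL, 6460, 40, 38, MIA, BOS), (SFO, 6510, 14, 23, ATL, IAD), (SFO, 6510, 14, 23, ATL, MIA), (SFO, 6510, 14, 24, SEA, IAD), (SFO, 6510, 14, 24, SEA, MIA), (SFO, 6510, 14, 25, CDG, IAD), (SFO, 6510, 14, 25, CDG, MIA), (SFO, 6550, 33, 23, ATL, IAD), (SFO, 6550, 33, 23, ATL, MIA), (SFO, 6550, 33, 24, SEA, IAD), (SFO, 6550, 33, 24, SEA, MIA), (SFO, 6550, 33, 25, CDG, IAD), (SFO, 6550, 33, 25, CDG, MIA), (SFO, 7390, 38, 23, ATL, IAD), (SFO, 7390, 38, 23, ATL, MIA), (SFO, 7390, 38, 24, SEA, IAD), (SFO, 7390, 38, 24, SEA, MIA), (SFO, 7390, 38, 25, CDG, IAD), (SFO, 7390, 38, 25, CDG, MIA), (SFO, 9000, 39, 23, ATL, IAD), (SFO, 9000, 39, 23, ATL, MIA), (SFO, 9000, 39, 24, SEA, IAD), (SFO, 9000, 39, 24, SEA, MIA), (SFO, 9000, 39, 25, CDG, IAD), (SFO, 9000, 39, 25, CDG, MIA)}
σ[dst != MIA]: keep tuples satisfying dst != MIA → {(ATL, 5450, 12, 21, ATL, BOS), (ATL, 5450, 12, 3, IAD, BOS), (ATL, 5450, 12, 31, ORD, BOS), (ATL, 5450, 12, 38, MIA, BOS), (ATL, 5740, 23, 21, ATL, BOS), (ATL, 5740, 23, 3, IAD, BOS), (ATL, 5740, 23, 31, ORD, BOS), (ATL, 5740, 23, 38, MIA, BOS), (ATL, 6460, 40, 21, ATL, BOS), (ATL, 6460, 40, 3, IAD, BOS), (ATL, 6460, 40, 31, ORD, BOS), (ATL, 6460, 40, 38, MIA, BOS), (SFO, 6510, 14, 23, ATL, IAD), (SFO, 6510, 14, 24, SEA, IAD), (SFO, 6510, 14, 25, CDG, IAD), (SFO, 6550, 33, 23, ATL, IAD), (SFO, 6550, 33, 24, SEA, IAD), (SFO, 6550, 33, 25, CDG, IAD), (SFO, 7390, 38, 23, ATL, IAD), (SFO, 7390, 38, 24, SEA, IAD), (SFO, 7390, 38, 25, CDG, IAD), (SFO, 9000, 39, 23, ATL, IAD), (SFO, 9000, 39, 24, SEA, IAD), (SFO, 9000, 39, 25, CDG, IAD)}
Keep only column(s) dst, code (17 duplicate(s) eliminated): {(BOS, ATL), (BOS, IAD), (BOS, MIA), (BOS, ORD), (IAD, ATL), (IAD, CDG), (IAD, SEA)}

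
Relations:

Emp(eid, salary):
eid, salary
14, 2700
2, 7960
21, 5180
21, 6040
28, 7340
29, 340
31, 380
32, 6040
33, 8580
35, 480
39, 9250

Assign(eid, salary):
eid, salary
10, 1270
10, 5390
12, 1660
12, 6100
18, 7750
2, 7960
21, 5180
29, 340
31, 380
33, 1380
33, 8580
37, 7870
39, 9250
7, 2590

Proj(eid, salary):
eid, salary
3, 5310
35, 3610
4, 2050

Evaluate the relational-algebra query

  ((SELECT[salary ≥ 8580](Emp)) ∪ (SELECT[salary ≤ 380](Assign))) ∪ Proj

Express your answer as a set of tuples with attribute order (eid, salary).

Apply σ_{salary ≥ 8580}; surviving tuples: {(33, 8580), (39, 9250)}
Apply σ_{salary ≤ 380}; surviving tuples: {(29, 340), (31, 380)}
Set union of the two operands is {(29, 340), (31, 380), (33, 8580), (39, 9250)}.
Set union of the two operands is {(29, 340), (3, 5310), (31, 380), (33, 8580), (35, 3610), (39, 9250), (4, 2050)}.

{(29, 340), (3, 5310), (31, 380), (33, 8580), (35, 3610), (39, 9250), (4, 2050)}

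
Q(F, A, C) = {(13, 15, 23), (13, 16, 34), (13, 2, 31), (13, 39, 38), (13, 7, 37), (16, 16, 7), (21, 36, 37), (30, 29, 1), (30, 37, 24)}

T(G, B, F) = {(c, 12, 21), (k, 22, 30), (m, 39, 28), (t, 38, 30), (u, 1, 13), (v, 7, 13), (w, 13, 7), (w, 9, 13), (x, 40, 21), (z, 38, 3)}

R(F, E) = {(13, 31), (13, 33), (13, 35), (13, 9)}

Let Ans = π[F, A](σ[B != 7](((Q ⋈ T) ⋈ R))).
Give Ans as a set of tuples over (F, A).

{(13, 15), (13, 16), (13, 2), (13, 39), (13, 7)}

Natural join on F: {(13, 15, 23, u, 1), (13, 15, 23, v, 7), (13, 15, 23, w, 9), (13, 16, 34, u, 1), (13, 16, 34, v, 7), (13, 16, 34, w, 9), (13, 2, 31, u, 1), (13, 2, 31, v, 7), (13, 2, 31, w, 9), (13, 39, 38, u, 1), (13, 39, 38, v, 7), (13, 39, 38, w, 9), (13, 7, 37, u, 1), (13, 7, 37, v, 7), (13, 7, 37, w, 9), (21, 36, 37, c, 12), (21, 36, 37, x, 40), (30, 29, 1, k, 22), (30, 29, 1, t, 38), (30, 37, 24, k, 22), (30, 37, 24, t, 38)}
Natural join on F: {(13, 15, 23, u, 1, 31), (13, 15, 23, u, 1, 33), (13, 15, 23, u, 1, 35), (13, 15, 23, u, 1, 9), (13, 15, 23, v, 7, 31), (13, 15, 23, v, 7, 33), (13, 15, 23, v, 7, 35), (13, 15, 23, v, 7, 9), (13, 15, 23, w, 9, 31), (13, 15, 23, w, 9, 33), (13, 15, 23, w, 9, 35), (13, 15, 23, w, 9, 9), (13, 16, 34, u, 1, 31), (13, 16, 34, u, 1, 33), (13, 16, 34, u, 1, 35), (13, 16, 34, u, 1, 9), (13, 16, 34, v, 7, 31), (13, 16, 34, v, 7, 33), (13, 16, 34, v, 7, 35), (13, 16, 34, v, 7, 9), (13, 16, 34, w, 9, 31), (13, 16, 34, w, 9, 33), (13, 16, 34, w, 9, 35), (13, 16, 34, w, 9, 9), (13, 2, 31, u, 1, 31), (13, 2, 31, u, 1, 33), (13, 2, 31, u, 1, 35), (13, 2, 31, u, 1, 9), (13, 2, 31, v, 7, 31), (13, 2, 31, v, 7, 33), (13, 2, 31, v, 7, 35), (13, 2, 31, v, 7, 9), (13, 2, 31, w, 9, 31), (13, 2, 31, w, 9, 33), (13, 2, 31, w, 9, 35), (13, 2, 31, w, 9, 9), (13, 39, 38, u, 1, 31), (13, 39, 38, u, 1, 33), (13, 39, 38, u, 1, 35), (13, 39, 38, u, 1, 9), (13, 39, 38, v, 7, 31), (13, 39, 38, v, 7, 33), (13, 39, 38, v, 7, 35), (13, 39, 38, v, 7, 9), (13, 39, 38, w, 9, 31), (13, 39, 38, w, 9, 33), (13, 39, 38, w, 9, 35), (13, 39, 38, w, 9, 9), (13, 7, 37, u, 1, 31), (13, 7, 37, u, 1, 33), (13, 7, 37, u, 1, 35), (13, 7, 37, u, 1, 9), (13, 7, 37, v, 7, 31), (13, 7, 37, v, 7, 33), (13, 7, 37, v, 7, 35), (13, 7, 37, v, 7, 9), (13, 7, 37, w, 9, 31), (13, 7, 37, w, 9, 33), (13, 7, 37, w, 9, 35), (13, 7, 37, w, 9, 9)}
Selection B != 7: {(13, 15, 23, u, 1, 31), (13, 15, 23, u, 1, 33), (13, 15, 23, u, 1, 35), (13, 15, 23, u, 1, 9), (13, 15, 23, w, 9, 31), (13, 15, 23, w, 9, 33), (13, 15, 23, w, 9, 35), (13, 15, 23, w, 9, 9), (13, 16, 34, u, 1, 31), (13, 16, 34, u, 1, 33), (13, 16, 34, u, 1, 35), (13, 16, 34, u, 1, 9), (13, 16, 34, w, 9, 31), (13, 16, 34, w, 9, 33), (13, 16, 34, w, 9, 35), (13, 16, 34, w, 9, 9), (13, 2, 31, u, 1, 31), (13, 2, 31, u, 1, 33), (13, 2, 31, u, 1, 35), (13, 2, 31, u, 1, 9), (13, 2, 31, w, 9, 31), (13, 2, 31, w, 9, 33), (13, 2, 31, w, 9, 35), (13, 2, 31, w, 9, 9), (13, 39, 38, u, 1, 31), (13, 39, 38, u, 1, 33), (13, 39, 38, u, 1, 35), (13, 39, 38, u, 1, 9), (13, 39, 38, w, 9, 31), (13, 39, 38, w, 9, 33), (13, 39, 38, w, 9, 35), (13, 39, 38, w, 9, 9), (13, 7, 37, u, 1, 31), (13, 7, 37, u, 1, 33), (13, 7, 37, u, 1, 35), (13, 7, 37, u, 1, 9), (13, 7, 37, w, 9, 31), (13, 7, 37, w, 9, 33), (13, 7, 37, w, 9, 35), (13, 7, 37, w, 9, 9)}
Keep only column(s) F, A (35 duplicate(s) eliminated): {(13, 15), (13, 16), (13, 2), (13, 39), (13, 7)}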